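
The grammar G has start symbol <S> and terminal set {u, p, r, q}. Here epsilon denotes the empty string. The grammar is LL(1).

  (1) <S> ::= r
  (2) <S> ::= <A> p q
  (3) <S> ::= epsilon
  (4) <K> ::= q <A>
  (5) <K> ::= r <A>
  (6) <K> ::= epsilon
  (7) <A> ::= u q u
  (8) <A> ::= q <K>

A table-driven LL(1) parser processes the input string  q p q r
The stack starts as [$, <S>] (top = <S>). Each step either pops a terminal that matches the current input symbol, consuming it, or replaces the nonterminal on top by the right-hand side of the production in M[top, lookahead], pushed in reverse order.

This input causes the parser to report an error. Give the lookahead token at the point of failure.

r

     Stack        Input      Action
  1  $ <S>        q p q r $  expand <S> ::= <A> p q
  2  $ q p <A>    q p q r $  expand <A> ::= q <K>
  3  $ q p <K> q  q p q r $  match q
  4  $ q p <K>    p q r $    expand <K> ::= epsilon
  5  $ q p        p q r $    match p
  6  $ q          q r $      match q
  7  $            r $        error: stack empty but input remains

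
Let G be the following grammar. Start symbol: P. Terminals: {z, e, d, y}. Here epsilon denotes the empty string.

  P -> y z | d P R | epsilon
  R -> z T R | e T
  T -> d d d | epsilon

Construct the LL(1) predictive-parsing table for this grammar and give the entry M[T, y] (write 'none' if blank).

FIRST(P): from P->y z we get {y}; from P->d P R we get {d}; from P->epsilon we get {epsilon}. So FIRST(P) = {epsilon, d, y}.
FIRST(R): from R->z T R we get {z}; from R->e T we get {e}. So FIRST(R) = {e, z}.
FIRST(T): from T->d d d we get {d}; from T->epsilon we get {epsilon}. So FIRST(T) = {epsilon, d}.
FOLLOW(P) includes $ since P is the start symbol.
FOLLOW(R): in P->d P R, the suffix after R is empty, so FOLLOW(R) ⊇ FOLLOW(P) = {$, e, z}; in R->z T R, the suffix after R is empty (adds nothing new). Thus FOLLOW(R) = {$, e, z}.
FOLLOW(T): in R->z T R, T is followed by R with FIRST {e, z}; in R->e T, the suffix after T is empty, so FOLLOW(T) ⊇ FOLLOW(R) = {$, e, z}. Thus FOLLOW(T) = {$, e, z}.
For T -> d d d: FIRST(d d d) = {d}, so it goes in M[T, t] for t ∈ {d}.
For T -> epsilon: FIRST(epsilon) = {epsilon}, so it goes in M[T, t] for t ∈ {}; since epsilon ∈ FIRST, also for every t ∈ FOLLOW(T) = {$, e, z}.
None of these place a production in M[T, y].

none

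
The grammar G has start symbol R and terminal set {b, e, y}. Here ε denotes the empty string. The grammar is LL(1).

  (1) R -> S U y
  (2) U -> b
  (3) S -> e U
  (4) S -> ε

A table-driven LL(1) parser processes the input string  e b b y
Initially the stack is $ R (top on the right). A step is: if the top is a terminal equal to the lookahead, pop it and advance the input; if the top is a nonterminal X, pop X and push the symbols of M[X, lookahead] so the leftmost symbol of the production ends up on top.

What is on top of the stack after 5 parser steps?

     Stack      Input      Action
  1  $ R        e b b y $  expand R -> S U y
  2  $ y U S    e b b y $  expand S -> e U
  3  $ y U U e  e b b y $  match e
  4  $ y U U    b b y $    expand U -> b
  5  $ y U b    b b y $    match b
Stack after step 5: $ y U (top = U).

U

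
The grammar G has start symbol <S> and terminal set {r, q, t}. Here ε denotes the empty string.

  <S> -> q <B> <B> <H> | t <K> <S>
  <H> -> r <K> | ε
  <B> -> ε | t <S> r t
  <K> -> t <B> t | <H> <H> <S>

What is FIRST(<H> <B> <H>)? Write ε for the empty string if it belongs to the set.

{ε, r, t}

FIRST(<S>) = {q, t}
FIRST(<H>) = {ε, r}
FIRST(<B>) = {ε, t}
FIRST(<K>) = {q, r, t}  (via <H> <H> <S>)
FIRST(<H> <B> <H>): take FIRST of each symbol in turn, carrying on past any symbol whose FIRST contains ε; result {ε, r, t}.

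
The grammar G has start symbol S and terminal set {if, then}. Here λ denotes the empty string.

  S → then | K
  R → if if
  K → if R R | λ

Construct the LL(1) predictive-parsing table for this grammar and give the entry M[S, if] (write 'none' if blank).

FIRST(R) = {if}
FIRST(K) = {λ, if}
FIRST(S) = {λ, if, then}  (via K)
FOLLOW(S) includes $ since S is the start symbol.
FOLLOW(S): S appears on no right-hand side. Thus FOLLOW(S) = {$}.
For S → then: FIRST(then) = {then}, so it goes in M[S, t] for t ∈ {then}.
For S → K: FIRST(K) = {λ, if}, so it goes in M[S, t] for t ∈ {if}; since λ ∈ FIRST, also for every t ∈ FOLLOW(S) = {$}.

S → K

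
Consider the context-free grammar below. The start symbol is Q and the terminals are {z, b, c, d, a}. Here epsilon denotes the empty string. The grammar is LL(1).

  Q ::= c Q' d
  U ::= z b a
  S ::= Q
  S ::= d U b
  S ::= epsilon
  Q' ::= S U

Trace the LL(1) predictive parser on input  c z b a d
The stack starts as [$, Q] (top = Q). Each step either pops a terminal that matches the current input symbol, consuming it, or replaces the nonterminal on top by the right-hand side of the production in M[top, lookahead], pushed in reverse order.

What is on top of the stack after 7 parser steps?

a

     Stack      Input        Action
  1  $ Q        c z b a d $  expand Q ::= c Q' d
  2  $ d Q' c   c z b a d $  match c
  3  $ d Q'     z b a d $    expand Q' ::= S U
  4  $ d U S    z b a d $    expand S ::= epsilon
  5  $ d U      z b a d $    expand U ::= z b a
  6  $ d a b z  z b a d $    match z
  7  $ d a b    b a d $      match b
Stack after step 7: $ d a (top = a).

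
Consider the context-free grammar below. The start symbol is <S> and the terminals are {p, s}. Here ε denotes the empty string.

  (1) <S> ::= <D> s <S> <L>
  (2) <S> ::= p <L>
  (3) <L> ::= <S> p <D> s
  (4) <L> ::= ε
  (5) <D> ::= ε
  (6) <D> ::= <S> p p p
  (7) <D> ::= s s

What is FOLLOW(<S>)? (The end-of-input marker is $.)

{$, p, s}

FIRST(<S>) = {p, s}  (via <D> s <S> <L>)
FIRST(<L>) = {ε, p, s}  (via <S> p <D> s)
FIRST(<D>) = {ε, p, s}  (via <S> p p p)
FOLLOW(<S>) includes $ since <S> is the start symbol.
FOLLOW(<S>): in <S>::=<D> s <S> <L>, <S> is followed by <L> with FIRST {ε, p, s}; in <S>::=<D> s <S> <L>, the suffix after <S> is nullable (adds nothing new); in <L>::=<S> p <D> s, <S> is followed by p <D> s with FIRST {p}; in <D>::=<S> p p p, <S> is followed by p p p with FIRST {p}. Thus FOLLOW(<S>) = {$, p, s}.
FOLLOW(<L>): in <S>::=<D> s <S> <L>, the suffix after <L> is empty, so FOLLOW(<L>) ⊇ FOLLOW(<S>) = {$, p, s}; in <S>::=p <L>, the suffix after <L> is empty, so FOLLOW(<L>) ⊇ FOLLOW(<S>) = {$, p, s}. Thus FOLLOW(<L>) = {$, p, s}.
FOLLOW(<D>): in <S>::=<D> s <S> <L>, <D> is followed by s <S> <L> with FIRST {s}; in <L>::=<S> p <D> s, <D> is followed by s with FIRST {s}. Thus FOLLOW(<D>) = {s}.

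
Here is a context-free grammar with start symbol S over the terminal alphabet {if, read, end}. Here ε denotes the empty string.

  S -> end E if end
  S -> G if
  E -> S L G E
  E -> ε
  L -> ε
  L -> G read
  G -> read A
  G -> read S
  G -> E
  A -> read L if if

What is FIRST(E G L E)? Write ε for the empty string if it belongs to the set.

{ε, end, if, read}

FIRST(A): from A->read L if if we get {read}. So FIRST(A) = {read}.
FIRST(S): from S->end E if end we get {end}; from S->G if we get {end, if, read}. So FIRST(S) = {end, if, read}.
FIRST(E): from E->S L G E we get {end, if, read}; from E->ε we get {ε}. So FIRST(E) = {ε, end, if, read}.
FIRST(G): from G->read A we get {read}; from G->read S we get {read}; from G->E we get {ε, end, if, read}. So FIRST(G) = {ε, end, if, read}.
FIRST(L): from L->ε we get {ε}; from L->G read we get {end, if, read}. So FIRST(L) = {ε, end, if, read}.
FIRST(E G L E): take FIRST of each symbol in turn, carrying on past any symbol whose FIRST contains ε; result {ε, end, if, read}.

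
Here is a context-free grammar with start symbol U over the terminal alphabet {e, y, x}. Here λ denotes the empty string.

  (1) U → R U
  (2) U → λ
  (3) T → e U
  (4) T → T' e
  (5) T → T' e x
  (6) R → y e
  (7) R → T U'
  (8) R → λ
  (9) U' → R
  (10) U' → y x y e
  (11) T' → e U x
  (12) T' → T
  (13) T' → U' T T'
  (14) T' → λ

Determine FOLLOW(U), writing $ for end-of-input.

{$, e, x, y}

FIRST(U) = {λ, e, y}  (via R U)
FIRST(T) = {e, y}  (via T' e, T' e x)
FIRST(R) = {λ, e, y}  (via T U')
FIRST(U') = {λ, e, y}  (via R)
FIRST(T') = {λ, e, y}  (via T, U' T T')
FOLLOW(U) includes $ since U is the start symbol.
FOLLOW(T'): in T→T' e, T' is followed by e with FIRST {e}; in T→T' e x, T' is followed by e x with FIRST {e}; in T'→U' T T', the suffix after T' is empty (adds nothing new). Thus FOLLOW(T') = {e}.
FOLLOW(U): in U→R U, the suffix after U is empty (adds nothing new); in T→e U, the suffix after U is empty, so FOLLOW(U) ⊇ FOLLOW(T) = {$, e, x, y}; in T'→e U x, U is followed by x with FIRST {x}. Thus FOLLOW(U) = {$, e, x, y}.
FOLLOW(T): in R→T U', T is followed by U' with FIRST {λ, e, y}; in R→T U', the suffix after T is nullable, so FOLLOW(T) ⊇ FOLLOW(R) = {$, e, x, y}; in T'→T, the suffix after T is empty, so FOLLOW(T) ⊇ FOLLOW(T') = {e}; in T'→U' T T', T is followed by T' with FIRST {λ, e, y}; in T'→U' T T', the suffix after T is nullable, so FOLLOW(T) ⊇ FOLLOW(T') = {e}. Thus FOLLOW(T) = {$, e, x, y}.
FOLLOW(R): in U→R U, R is followed by U with FIRST {λ, e, y}; in U→R U, the suffix after R is nullable, so FOLLOW(R) ⊇ FOLLOW(U) = {$, e, x, y}; in U'→R, the suffix after R is empty, so FOLLOW(R) ⊇ FOLLOW(U') = {$, e, x, y}. Thus FOLLOW(R) = {$, e, x, y}.
FOLLOW(U'): in R→T U', the suffix after U' is empty, so FOLLOW(U') ⊇ FOLLOW(R) = {$, e, x, y}; in T'→U' T T', U' is followed by T T' with FIRST {e, y}. Thus FOLLOW(U') = {$, e, x, y}.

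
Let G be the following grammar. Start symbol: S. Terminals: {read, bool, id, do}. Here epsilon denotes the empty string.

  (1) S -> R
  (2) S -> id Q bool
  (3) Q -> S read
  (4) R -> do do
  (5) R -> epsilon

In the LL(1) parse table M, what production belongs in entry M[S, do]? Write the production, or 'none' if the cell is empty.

S -> R

FIRST(R) = {epsilon, do}
FIRST(S) = {epsilon, do, id}  (via R)
FIRST(Q) = {do, id, read}  (via S read)
FOLLOW(S) includes $ since S is the start symbol.
FOLLOW(S): in Q->S read, S is followed by read with FIRST {read}. Thus FOLLOW(S) = {$, read}.
For S -> R: FIRST(R) = {epsilon, do}, so it goes in M[S, t] for t ∈ {do}; since epsilon ∈ FIRST, also for every t ∈ FOLLOW(S) = {$, read}.
For S -> id Q bool: FIRST(id Q bool) = {id}, so it goes in M[S, t] for t ∈ {id}.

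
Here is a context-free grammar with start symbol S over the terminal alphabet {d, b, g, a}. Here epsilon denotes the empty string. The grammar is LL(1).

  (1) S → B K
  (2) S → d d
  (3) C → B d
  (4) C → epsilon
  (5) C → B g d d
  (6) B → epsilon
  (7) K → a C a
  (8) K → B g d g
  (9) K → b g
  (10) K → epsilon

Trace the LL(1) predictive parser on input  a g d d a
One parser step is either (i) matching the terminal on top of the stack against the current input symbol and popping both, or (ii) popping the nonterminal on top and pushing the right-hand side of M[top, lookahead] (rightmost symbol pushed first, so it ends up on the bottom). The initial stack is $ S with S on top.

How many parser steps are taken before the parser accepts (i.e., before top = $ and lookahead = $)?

10

      Stack        Input        Action
   1  $ S          a g d d a $  expand S → B K
   2  $ K B        a g d d a $  expand B → epsilon
   3  $ K          a g d d a $  expand K → a C a
   4  $ a C a      a g d d a $  match a
   5  $ a C        g d d a $    expand C → B g d d
   6  $ a d d g B  g d d a $    expand B → epsilon
   7  $ a d d g    g d d a $    match g
   8  $ a d d      d d a $      match d
   9  $ a d        d a $        match d
  10  $ a          a $          match a
Accept reached after 10 steps.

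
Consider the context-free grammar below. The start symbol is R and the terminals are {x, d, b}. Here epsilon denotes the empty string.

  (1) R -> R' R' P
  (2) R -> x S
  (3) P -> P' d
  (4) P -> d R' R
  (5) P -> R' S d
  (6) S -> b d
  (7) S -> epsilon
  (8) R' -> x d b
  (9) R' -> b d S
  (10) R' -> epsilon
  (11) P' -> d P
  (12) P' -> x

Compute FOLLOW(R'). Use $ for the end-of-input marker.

FIRST(S): from S->b d we get {b}; from S->epsilon we get {epsilon}. So FIRST(S) = {epsilon, b}.
FIRST(R'): from R'->x d b we get {x}; from R'->b d S we get {b}; from R'->epsilon we get {epsilon}. So FIRST(R') = {epsilon, b, x}.
FIRST(P'): from P'->d P we get {d}; from P'->x we get {x}. So FIRST(P') = {d, x}.
FIRST(P): from P->P' d we get {d, x}; from P->d R' R we get {d}; from P->R' S d we get {b, d, x}. So FIRST(P) = {b, d, x}.
FIRST(R): from R->R' R' P we get {b, d, x}; from R->x S we get {x}. So FIRST(R) = {b, d, x}.
FOLLOW(R) includes $ since R is the start symbol.
FOLLOW(R'): in R->R' R' P (occurrence 1), R' is followed by R' P with FIRST {b, d, x}; in R->R' R' P (occurrence 2), R' is followed by P with FIRST {b, d, x}; in P->d R' R, R' is followed by R with FIRST {b, d, x}; in P->R' S d, R' is followed by S d with FIRST {b, d}. Thus FOLLOW(R') = {b, d, x}.
FOLLOW(P'): in P->P' d, P' is followed by d with FIRST {d}. Thus FOLLOW(P') = {d}.
FOLLOW(R): in P->d R' R, the suffix after R is empty, so FOLLOW(R) ⊇ FOLLOW(P) = {$, d}. Thus FOLLOW(R) = {$, d}.
FOLLOW(P): in R->R' R' P, the suffix after P is empty, so FOLLOW(P) ⊇ FOLLOW(R) = {$, d}; in P'->d P, the suffix after P is empty, so FOLLOW(P) ⊇ FOLLOW(P') = {d}. Thus FOLLOW(P) = {$, d}.
FOLLOW(S): in R->x S, the suffix after S is empty, so FOLLOW(S) ⊇ FOLLOW(R) = {$, d}; in P->R' S d, S is followed by d with FIRST {d}; in R'->b d S, the suffix after S is empty, so FOLLOW(S) ⊇ FOLLOW(R') = {b, d, x}. Thus FOLLOW(S) = {$, b, d, x}.

{b, d, x}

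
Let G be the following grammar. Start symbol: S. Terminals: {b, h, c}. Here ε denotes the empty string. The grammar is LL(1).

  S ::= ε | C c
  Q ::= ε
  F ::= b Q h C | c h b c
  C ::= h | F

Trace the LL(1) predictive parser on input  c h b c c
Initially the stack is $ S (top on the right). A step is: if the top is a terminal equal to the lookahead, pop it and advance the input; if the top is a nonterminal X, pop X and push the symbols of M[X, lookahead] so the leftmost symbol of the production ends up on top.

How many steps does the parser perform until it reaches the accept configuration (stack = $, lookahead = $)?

8

step 1: stack=$ S  input=c h b c c $  — expand S ::= C c
step 2: stack=$ c C  input=c h b c c $  — expand C ::= F
step 3: stack=$ c F  input=c h b c c $  — expand F ::= c h b c
step 4: stack=$ c c b h c  input=c h b c c $  — match c
step 5: stack=$ c c b h  input=h b c c $  — match h
step 6: stack=$ c c b  input=b c c $  — match b
step 7: stack=$ c c  input=c c $  — match c
step 8: stack=$ c  input=c $  — match c
Accept reached after 8 steps.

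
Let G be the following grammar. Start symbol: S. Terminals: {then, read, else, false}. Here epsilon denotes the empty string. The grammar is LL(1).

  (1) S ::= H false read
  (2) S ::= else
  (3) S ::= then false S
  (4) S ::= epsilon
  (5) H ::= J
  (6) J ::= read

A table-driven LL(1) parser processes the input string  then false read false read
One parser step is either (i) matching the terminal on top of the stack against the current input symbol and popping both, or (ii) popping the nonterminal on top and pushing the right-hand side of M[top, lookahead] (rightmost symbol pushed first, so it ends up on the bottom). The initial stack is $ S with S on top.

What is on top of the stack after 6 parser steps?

step 1: stack=$ S  input=then false read false read $  — expand S ::= then false S
step 2: stack=$ S false then  input=then false read false read $  — match then
step 3: stack=$ S false  input=false read false read $  — match false
step 4: stack=$ S  input=read false read $  — expand S ::= H false read
step 5: stack=$ read false H  input=read false read $  — expand H ::= J
step 6: stack=$ read false J  input=read false read $  — expand J ::= read
Stack after step 6: $ read false read (top = read).

read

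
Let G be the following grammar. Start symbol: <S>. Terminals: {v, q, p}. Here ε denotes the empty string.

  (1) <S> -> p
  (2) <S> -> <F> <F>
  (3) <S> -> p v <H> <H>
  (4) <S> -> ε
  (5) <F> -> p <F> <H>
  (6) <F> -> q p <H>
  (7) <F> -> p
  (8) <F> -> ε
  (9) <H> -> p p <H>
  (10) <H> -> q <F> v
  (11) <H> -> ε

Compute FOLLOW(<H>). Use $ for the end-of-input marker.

FIRST(<F>) = {ε, p, q}
FIRST(<H>) = {ε, p, q}
FIRST(<S>) = {ε, p, q}  (via <F> <F>)
FOLLOW(<S>) includes $ since <S> is the start symbol.
FOLLOW(<S>): <S> appears on no right-hand side. Thus FOLLOW(<S>) = {$}.
FOLLOW(<F>): in <S>-><F> <F> (occurrence 1), <F> is followed by <F> with FIRST {ε, p, q}; in <S>-><F> <F> (occurrence 1), the suffix after <F> is nullable, so FOLLOW(<F>) ⊇ FOLLOW(<S>) = {$}; in <S>-><F> <F> (occurrence 2), the suffix after <F> is empty, so FOLLOW(<F>) ⊇ FOLLOW(<S>) = {$}; in <F>->p <F> <H>, <F> is followed by <H> with FIRST {ε, p, q}; in <F>->p <F> <H>, the suffix after <F> is nullable (adds nothing new); in <H>->q <F> v, <F> is followed by v with FIRST {v}. Thus FOLLOW(<F>) = {$, p, q, v}.
FOLLOW(<H>): in <S>->p v <H> <H> (occurrence 1), <H> is followed by <H> with FIRST {ε, p, q}; in <S>->p v <H> <H> (occurrence 1), the suffix after <H> is nullable, so FOLLOW(<H>) ⊇ FOLLOW(<S>) = {$}; in <S>->p v <H> <H> (occurrence 2), the suffix after <H> is empty, so FOLLOW(<H>) ⊇ FOLLOW(<S>) = {$}; in <F>->p <F> <H>, the suffix after <H> is empty, so FOLLOW(<H>) ⊇ FOLLOW(<F>) = {$, p, q, v}; in <F>->q p <H>, the suffix after <H> is empty, so FOLLOW(<H>) ⊇ FOLLOW(<F>) = {$, p, q, v}; in <H>->p p <H>, the suffix after <H> is empty (adds nothing new). Thus FOLLOW(<H>) = {$, p, q, v}.

{$, p, q, v}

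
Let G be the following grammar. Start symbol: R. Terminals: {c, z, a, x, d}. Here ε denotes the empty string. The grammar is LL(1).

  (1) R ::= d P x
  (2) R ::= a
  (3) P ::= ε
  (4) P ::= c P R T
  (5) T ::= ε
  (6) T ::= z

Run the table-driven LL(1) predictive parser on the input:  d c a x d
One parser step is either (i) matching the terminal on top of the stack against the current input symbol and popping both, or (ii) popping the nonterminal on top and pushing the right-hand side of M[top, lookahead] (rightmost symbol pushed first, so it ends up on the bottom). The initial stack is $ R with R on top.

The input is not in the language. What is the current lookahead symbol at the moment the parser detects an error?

      Stack        Input        Action
   1  $ R          d c a x d $  expand R ::= d P x
   2  $ x P d      d c a x d $  match d
   3  $ x P        c a x d $    expand P ::= c P R T
   4  $ x T R P c  c a x d $    match c
   5  $ x T R P    a x d $      expand P ::= ε
   6  $ x T R      a x d $      expand R ::= a
   7  $ x T a      a x d $      match a
   8  $ x T        x d $        expand T ::= ε
   9  $ x          x d $        match x
  10  $            d $          error: stack empty but input remains

d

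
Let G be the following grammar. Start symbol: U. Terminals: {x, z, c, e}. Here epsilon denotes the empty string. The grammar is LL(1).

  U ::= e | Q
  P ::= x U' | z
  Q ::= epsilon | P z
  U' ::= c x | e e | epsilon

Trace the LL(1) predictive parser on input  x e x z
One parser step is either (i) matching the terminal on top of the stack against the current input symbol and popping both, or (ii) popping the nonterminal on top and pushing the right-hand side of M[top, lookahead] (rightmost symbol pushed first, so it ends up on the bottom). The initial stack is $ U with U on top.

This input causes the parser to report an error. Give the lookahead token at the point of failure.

     Stack     Input      Action
  1  $ U       x e x z $  expand U ::= Q
  2  $ Q       x e x z $  expand Q ::= P z
  3  $ z P     x e x z $  expand P ::= x U'
  4  $ z U' x  x e x z $  match x
  5  $ z U'    e x z $    expand U' ::= e e
  6  $ z e e   e x z $    match e
  7  $ z e     x z $      error: top is terminal e but lookahead is x

x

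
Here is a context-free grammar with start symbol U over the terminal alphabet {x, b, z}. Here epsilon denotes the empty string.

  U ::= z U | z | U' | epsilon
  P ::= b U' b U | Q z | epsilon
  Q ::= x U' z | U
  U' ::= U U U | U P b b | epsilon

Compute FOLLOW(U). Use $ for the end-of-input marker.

{$, b, x, z}

FIRST(U) = {epsilon, b, x, z}  (via U')
FIRST(Q) = {epsilon, b, x, z}  (via U)
FIRST(P) = {epsilon, b, x, z}  (via Q z)
FIRST(U') = {epsilon, b, x, z}  (via U U U, U P b b)
FOLLOW(U) includes $ since U is the start symbol.
FOLLOW(P): in U'::=U P b b, P is followed by b b with FIRST {b}. Thus FOLLOW(P) = {b}.
FOLLOW(Q): in P::=Q z, Q is followed by z with FIRST {z}. Thus FOLLOW(Q) = {z}.
FOLLOW(U): in U::=z U, the suffix after U is empty (adds nothing new); in P::=b U' b U, the suffix after U is empty, so FOLLOW(U) ⊇ FOLLOW(P) = {b}; in Q::=U, the suffix after U is empty, so FOLLOW(U) ⊇ FOLLOW(Q) = {z}; in U'::=U U U (occurrence 1), U is followed by U U with FIRST {epsilon, b, x, z}; in U'::=U U U (occurrence 1), the suffix after U is nullable, so FOLLOW(U) ⊇ FOLLOW(U') = {$, b, x, z}; in U'::=U U U (occurrence 2), U is followed by U with FIRST {epsilon, b, x, z}; in U'::=U U U (occurrence 2), the suffix after U is nullable, so FOLLOW(U) ⊇ FOLLOW(U') = {$, b, x, z}; in U'::=U U U (occurrence 3), the suffix after U is empty, so FOLLOW(U) ⊇ FOLLOW(U') = {$, b, x, z}; in U'::=U P b b, U is followed by P b b with FIRST {b, x, z}. Thus FOLLOW(U) = {$, b, x, z}.
FOLLOW(U'): in U::=U', the suffix after U' is empty, so FOLLOW(U') ⊇ FOLLOW(U) = {$, b, x, z}; in P::=b U' b U, U' is followed by b U with FIRST {b}; in Q::=x U' z, U' is followed by z with FIRST {z}. Thus FOLLOW(U') = {$, b, x, z}.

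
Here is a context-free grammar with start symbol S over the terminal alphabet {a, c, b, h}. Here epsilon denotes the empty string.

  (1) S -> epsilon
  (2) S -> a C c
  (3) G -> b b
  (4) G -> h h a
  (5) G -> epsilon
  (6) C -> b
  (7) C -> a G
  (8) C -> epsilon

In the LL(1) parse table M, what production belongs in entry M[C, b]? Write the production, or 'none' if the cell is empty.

C -> b

FIRST(S) = {epsilon, a}
FIRST(G) = {epsilon, b, h}
FIRST(C) = {epsilon, a, b}
FOLLOW(S) includes $ since S is the start symbol.
FOLLOW(C): in S->a C c, C is followed by c with FIRST {c}. Thus FOLLOW(C) = {c}.
For C -> b: FIRST(b) = {b}, so it goes in M[C, t] for t ∈ {b}.
For C -> a G: FIRST(a G) = {a}, so it goes in M[C, t] for t ∈ {a}.
For C -> epsilon: FIRST(epsilon) = {epsilon}, so it goes in M[C, t] for t ∈ {}; since epsilon ∈ FIRST, also for every t ∈ FOLLOW(C) = {c}.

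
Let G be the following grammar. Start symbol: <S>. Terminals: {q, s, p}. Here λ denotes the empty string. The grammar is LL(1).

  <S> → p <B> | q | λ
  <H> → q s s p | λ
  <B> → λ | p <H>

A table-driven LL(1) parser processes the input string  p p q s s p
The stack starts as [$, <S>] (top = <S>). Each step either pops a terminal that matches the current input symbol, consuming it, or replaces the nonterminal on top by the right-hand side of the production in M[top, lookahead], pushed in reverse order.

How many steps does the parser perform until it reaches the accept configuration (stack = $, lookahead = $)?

9

     Stack      Input          Action
  1  $ <S>      p p q s s p $  expand <S> → p <B>
  2  $ <B> p    p p q s s p $  match p
  3  $ <B>      p q s s p $    expand <B> → p <H>
  4  $ <H> p    p q s s p $    match p
  5  $ <H>      q s s p $      expand <H> → q s s p
  6  $ p s s q  q s s p $      match q
  7  $ p s s    s s p $        match s
  8  $ p s      s p $          match s
  9  $ p        p $            match p
Accept reached after 9 steps.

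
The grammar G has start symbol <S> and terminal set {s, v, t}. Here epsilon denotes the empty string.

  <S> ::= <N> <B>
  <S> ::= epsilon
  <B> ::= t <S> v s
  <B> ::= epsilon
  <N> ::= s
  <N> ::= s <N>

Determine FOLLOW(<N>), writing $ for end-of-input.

{$, t, v}

FIRST(<B>) = {epsilon, t}
FIRST(<N>) = {s}
FIRST(<S>) = {epsilon, s}  (via <N> <B>)
FOLLOW(<S>) includes $ since <S> is the start symbol.
FOLLOW(<S>): in <B>::=t <S> v s, <S> is followed by v s with FIRST {v}. Thus FOLLOW(<S>) = {$, v}.
FOLLOW(<B>): in <S>::=<N> <B>, the suffix after <B> is empty, so FOLLOW(<B>) ⊇ FOLLOW(<S>) = {$, v}. Thus FOLLOW(<B>) = {$, v}.
FOLLOW(<N>): in <S>::=<N> <B>, <N> is followed by <B> with FIRST {epsilon, t}; in <S>::=<N> <B>, the suffix after <N> is nullable, so FOLLOW(<N>) ⊇ FOLLOW(<S>) = {$, v}; in <N>::=s <N>, the suffix after <N> is empty (adds nothing new). Thus FOLLOW(<N>) = {$, t, v}.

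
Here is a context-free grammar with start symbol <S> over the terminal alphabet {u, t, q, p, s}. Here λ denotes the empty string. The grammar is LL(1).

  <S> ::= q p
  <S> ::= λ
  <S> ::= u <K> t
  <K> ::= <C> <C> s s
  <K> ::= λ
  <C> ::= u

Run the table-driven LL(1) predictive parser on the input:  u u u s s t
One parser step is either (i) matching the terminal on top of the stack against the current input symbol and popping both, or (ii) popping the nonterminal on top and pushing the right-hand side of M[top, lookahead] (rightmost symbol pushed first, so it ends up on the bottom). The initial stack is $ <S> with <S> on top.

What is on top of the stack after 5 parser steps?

step 1: stack=$ <S>  input=u u u s s t $  — expand <S> ::= u <K> t
step 2: stack=$ t <K> u  input=u u u s s t $  — match u
step 3: stack=$ t <K>  input=u u s s t $  — expand <K> ::= <C> <C> s s
step 4: stack=$ t s s <C> <C>  input=u u s s t $  — expand <C> ::= u
step 5: stack=$ t s s <C> u  input=u u s s t $  — match u
Stack after step 5: $ t s s <C> (top = <C>).

<C>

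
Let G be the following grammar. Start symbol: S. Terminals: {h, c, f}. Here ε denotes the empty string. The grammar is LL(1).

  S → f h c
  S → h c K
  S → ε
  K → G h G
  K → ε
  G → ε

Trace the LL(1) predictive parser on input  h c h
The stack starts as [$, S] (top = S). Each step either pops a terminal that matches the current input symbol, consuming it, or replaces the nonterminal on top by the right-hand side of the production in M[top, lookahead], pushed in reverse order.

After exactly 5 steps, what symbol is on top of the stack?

step 1: stack=$ S  input=h c h $  — expand S → h c K
step 2: stack=$ K c h  input=h c h $  — match h
step 3: stack=$ K c  input=c h $  — match c
step 4: stack=$ K  input=h $  — expand K → G h G
step 5: stack=$ G h G  input=h $  — expand G → ε
Stack after step 5: $ G h (top = h).

h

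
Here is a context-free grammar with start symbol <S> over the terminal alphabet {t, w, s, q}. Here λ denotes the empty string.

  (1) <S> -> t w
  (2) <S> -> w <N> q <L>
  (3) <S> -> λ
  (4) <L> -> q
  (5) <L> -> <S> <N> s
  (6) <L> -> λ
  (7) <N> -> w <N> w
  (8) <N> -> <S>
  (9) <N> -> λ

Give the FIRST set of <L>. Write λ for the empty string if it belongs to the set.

{λ, q, s, t, w}

FIRST(<S>) = {λ, t, w}
FIRST(<N>) = {λ, t, w}  (via <S>)
FIRST(<L>) = {λ, q, s, t, w}  (via <S> <N> s)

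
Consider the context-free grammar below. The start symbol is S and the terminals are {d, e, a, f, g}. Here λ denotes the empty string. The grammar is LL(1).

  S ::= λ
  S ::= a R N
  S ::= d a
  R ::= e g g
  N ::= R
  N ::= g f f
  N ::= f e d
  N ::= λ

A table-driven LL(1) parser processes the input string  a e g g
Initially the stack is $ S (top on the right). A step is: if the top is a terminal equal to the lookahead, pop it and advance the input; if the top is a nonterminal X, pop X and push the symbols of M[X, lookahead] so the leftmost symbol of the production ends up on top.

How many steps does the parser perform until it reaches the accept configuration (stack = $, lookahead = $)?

step 1: stack=$ S  input=a e g g $  — expand S ::= a R N
step 2: stack=$ N R a  input=a e g g $  — match a
step 3: stack=$ N R  input=e g g $  — expand R ::= e g g
step 4: stack=$ N g g e  input=e g g $  — match e
step 5: stack=$ N g g  input=g g $  — match g
step 6: stack=$ N g  input=g $  — match g
step 7: stack=$ N  input=$  — expand N ::= λ
Accept reached after 7 steps.

7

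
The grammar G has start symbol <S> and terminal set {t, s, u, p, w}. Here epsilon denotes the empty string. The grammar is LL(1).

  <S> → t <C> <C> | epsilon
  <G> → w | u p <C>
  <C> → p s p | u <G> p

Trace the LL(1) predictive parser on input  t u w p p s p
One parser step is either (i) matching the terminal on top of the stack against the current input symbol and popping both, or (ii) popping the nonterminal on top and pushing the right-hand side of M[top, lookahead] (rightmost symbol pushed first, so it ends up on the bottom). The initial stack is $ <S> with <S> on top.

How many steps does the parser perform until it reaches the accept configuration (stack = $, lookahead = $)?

step 1: stack=$ <S>  input=t u w p p s p $  — expand <S> → t <C> <C>
step 2: stack=$ <C> <C> t  input=t u w p p s p $  — match t
step 3: stack=$ <C> <C>  input=u w p p s p $  — expand <C> → u <G> p
step 4: stack=$ <C> p <G> u  input=u w p p s p $  — match u
step 5: stack=$ <C> p <G>  input=w p p s p $  — expand <G> → w
step 6: stack=$ <C> p w  input=w p p s p $  — match w
step 7: stack=$ <C> p  input=p p s p $  — match p
step 8: stack=$ <C>  input=p s p $  — expand <C> → p s p
step 9: stack=$ p s p  input=p s p $  — match p
step 10: stack=$ p s  input=s p $  — match s
step 11: stack=$ p  input=p $  — match p
Accept reached after 11 steps.

11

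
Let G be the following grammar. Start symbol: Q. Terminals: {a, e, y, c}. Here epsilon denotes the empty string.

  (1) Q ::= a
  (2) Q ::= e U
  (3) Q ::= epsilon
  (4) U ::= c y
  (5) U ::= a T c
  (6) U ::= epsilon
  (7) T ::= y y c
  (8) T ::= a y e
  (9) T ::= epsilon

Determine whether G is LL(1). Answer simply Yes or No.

Yes

FIRST(Q) = {epsilon, a, e}
FIRST(U) = {epsilon, a, c}
FIRST(T) = {epsilon, a, y}
FOLLOW(Q) = {$}
FOLLOW(U) = {$}
FOLLOW(T) = {c}
Each cell of M receives at most one production.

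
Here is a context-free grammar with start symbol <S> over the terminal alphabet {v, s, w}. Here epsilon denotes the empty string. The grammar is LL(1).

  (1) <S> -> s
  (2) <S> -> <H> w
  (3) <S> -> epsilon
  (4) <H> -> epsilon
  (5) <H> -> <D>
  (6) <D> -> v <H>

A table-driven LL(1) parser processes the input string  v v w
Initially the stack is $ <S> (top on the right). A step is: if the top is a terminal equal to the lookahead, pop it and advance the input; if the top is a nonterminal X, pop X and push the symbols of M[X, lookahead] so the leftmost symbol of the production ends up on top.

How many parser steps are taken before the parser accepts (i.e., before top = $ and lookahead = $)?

step 1: stack=$ <S>  input=v v w $  — expand <S> -> <H> w
step 2: stack=$ w <H>  input=v v w $  — expand <H> -> <D>
step 3: stack=$ w <D>  input=v v w $  — expand <D> -> v <H>
step 4: stack=$ w <H> v  input=v v w $  — match v
step 5: stack=$ w <H>  input=v w $  — expand <H> -> <D>
step 6: stack=$ w <D>  input=v w $  — expand <D> -> v <H>
step 7: stack=$ w <H> v  input=v w $  — match v
step 8: stack=$ w <H>  input=w $  — expand <H> -> epsilon
step 9: stack=$ w  input=w $  — match w
Accept reached after 9 steps.

9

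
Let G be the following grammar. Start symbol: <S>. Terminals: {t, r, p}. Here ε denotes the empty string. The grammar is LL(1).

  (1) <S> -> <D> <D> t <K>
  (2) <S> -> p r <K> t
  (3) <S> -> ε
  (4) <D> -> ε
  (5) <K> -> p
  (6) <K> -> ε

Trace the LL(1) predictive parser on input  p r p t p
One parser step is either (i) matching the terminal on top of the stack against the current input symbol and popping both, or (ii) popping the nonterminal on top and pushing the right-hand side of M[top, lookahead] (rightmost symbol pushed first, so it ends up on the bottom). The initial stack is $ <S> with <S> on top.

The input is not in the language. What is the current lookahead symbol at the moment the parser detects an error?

step 1: stack=$ <S>  input=p r p t p $  — expand <S> -> p r <K> t
step 2: stack=$ t <K> r p  input=p r p t p $  — match p
step 3: stack=$ t <K> r  input=r p t p $  — match r
step 4: stack=$ t <K>  input=p t p $  — expand <K> -> p
step 5: stack=$ t p  input=p t p $  — match p
step 6: stack=$ t  input=t p $  — match t
step 7: stack=$  input=p $  — error: stack empty but input remains

p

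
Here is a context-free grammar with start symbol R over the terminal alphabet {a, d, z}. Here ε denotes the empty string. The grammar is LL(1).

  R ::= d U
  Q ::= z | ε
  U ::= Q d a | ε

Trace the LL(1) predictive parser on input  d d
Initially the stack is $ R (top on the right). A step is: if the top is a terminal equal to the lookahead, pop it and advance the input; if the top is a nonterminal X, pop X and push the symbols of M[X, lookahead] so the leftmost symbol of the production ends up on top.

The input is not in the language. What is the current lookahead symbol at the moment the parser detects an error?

$

     Stack    Input  Action
  1  $ R      d d $  expand R ::= d U
  2  $ U d    d d $  match d
  3  $ U      d $    expand U ::= Q d a
  4  $ a d Q  d $    expand Q ::= ε
  5  $ a d    d $    match d
  6  $ a      $      error: top is terminal a but lookahead is $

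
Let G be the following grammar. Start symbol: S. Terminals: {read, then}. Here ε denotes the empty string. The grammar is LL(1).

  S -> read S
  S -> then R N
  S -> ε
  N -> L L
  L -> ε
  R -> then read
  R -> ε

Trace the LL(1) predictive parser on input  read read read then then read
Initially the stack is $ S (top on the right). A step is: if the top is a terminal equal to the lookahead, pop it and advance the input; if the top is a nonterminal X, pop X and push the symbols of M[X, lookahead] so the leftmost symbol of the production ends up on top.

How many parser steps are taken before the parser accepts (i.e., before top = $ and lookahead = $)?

14

step 1: stack=$ S  input=read read read then then read $  — expand S -> read S
step 2: stack=$ S read  input=read read read then then read $  — match read
step 3: stack=$ S  input=read read then then read $  — expand S -> read S
step 4: stack=$ S read  input=read read then then read $  — match read
step 5: stack=$ S  input=read then then read $  — expand S -> read S
step 6: stack=$ S read  input=read then then read $  — match read
step 7: stack=$ S  input=then then read $  — expand S -> then R N
step 8: stack=$ N R then  input=then then read $  — match then
step 9: stack=$ N R  input=then read $  — expand R -> then read
step 10: stack=$ N read then  input=then read $  — match then
step 11: stack=$ N read  input=read $  — match read
step 12: stack=$ N  input=$  — expand N -> L L
step 13: stack=$ L L  input=$  — expand L -> ε
step 14: stack=$ L  input=$  — expand L -> ε
Accept reached after 14 steps.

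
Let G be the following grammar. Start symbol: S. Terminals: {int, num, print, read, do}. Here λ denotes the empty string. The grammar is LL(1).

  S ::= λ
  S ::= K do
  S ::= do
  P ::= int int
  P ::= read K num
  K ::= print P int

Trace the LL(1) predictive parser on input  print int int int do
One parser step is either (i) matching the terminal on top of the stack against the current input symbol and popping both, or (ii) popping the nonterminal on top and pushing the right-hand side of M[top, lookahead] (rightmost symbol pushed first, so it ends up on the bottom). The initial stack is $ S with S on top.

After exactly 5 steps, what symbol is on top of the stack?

int

     Stack             Input                   Action
  1  $ S               print int int int do $  expand S ::= K do
  2  $ do K            print int int int do $  expand K ::= print P int
  3  $ do int P print  print int int int do $  match print
  4  $ do int P        int int int do $        expand P ::= int int
  5  $ do int int int  int int int do $        match int
Stack after step 5: $ do int int (top = int).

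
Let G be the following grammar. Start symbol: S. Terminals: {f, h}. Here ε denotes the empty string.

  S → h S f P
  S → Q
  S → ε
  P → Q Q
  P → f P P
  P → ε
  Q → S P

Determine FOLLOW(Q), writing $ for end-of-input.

FIRST(S): from S→h S f P we get {h}; from S→Q we get {ε, f, h}; from S→ε we get {ε}. So FIRST(S) = {ε, f, h}.
FIRST(P): from P→Q Q we get {ε, f, h}; from P→f P P we get {f}; from P→ε we get {ε}. So FIRST(P) = {ε, f, h}.
FIRST(Q): from Q→S P we get {ε, f, h}. So FIRST(Q) = {ε, f, h}.
FOLLOW(S) includes $ since S is the start symbol.
FOLLOW(S): in S→h S f P, S is followed by f P with FIRST {f}; in Q→S P, S is followed by P with FIRST {ε, f, h}; in Q→S P, the suffix after S is nullable, so FOLLOW(S) ⊇ FOLLOW(Q) = {$, f, h}. Thus FOLLOW(S) = {$, f, h}.
FOLLOW(P): in S→h S f P, the suffix after P is empty, so FOLLOW(P) ⊇ FOLLOW(S) = {$, f, h}; in P→f P P (occurrence 1), P is followed by P with FIRST {ε, f, h}; in P→f P P (occurrence 1), the suffix after P is nullable (adds nothing new); in P→f P P (occurrence 2), the suffix after P is empty (adds nothing new); in Q→S P, the suffix after P is empty, so FOLLOW(P) ⊇ FOLLOW(Q) = {$, f, h}. Thus FOLLOW(P) = {$, f, h}.
FOLLOW(Q): in S→Q, the suffix after Q is empty, so FOLLOW(Q) ⊇ FOLLOW(S) = {$, f, h}; in P→Q Q (occurrence 1), Q is followed by Q with FIRST {ε, f, h}; in P→Q Q (occurrence 1), the suffix after Q is nullable, so FOLLOW(Q) ⊇ FOLLOW(P) = {$, f, h}; in P→Q Q (occurrence 2), the suffix after Q is empty, so FOLLOW(Q) ⊇ FOLLOW(P) = {$, f, h}. Thus FOLLOW(Q) = {$, f, h}.

{$, f, h}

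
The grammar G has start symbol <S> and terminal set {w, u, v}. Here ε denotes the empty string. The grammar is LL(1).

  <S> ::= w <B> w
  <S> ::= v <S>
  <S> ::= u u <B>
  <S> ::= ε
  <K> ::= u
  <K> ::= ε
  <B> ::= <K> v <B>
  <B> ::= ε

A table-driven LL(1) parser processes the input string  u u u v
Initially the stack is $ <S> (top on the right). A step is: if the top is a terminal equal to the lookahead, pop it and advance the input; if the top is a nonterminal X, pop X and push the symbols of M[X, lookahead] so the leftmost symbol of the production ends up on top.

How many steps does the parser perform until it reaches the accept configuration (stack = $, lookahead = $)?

     Stack        Input      Action
  1  $ <S>        u u u v $  expand <S> ::= u u <B>
  2  $ <B> u u    u u u v $  match u
  3  $ <B> u      u u v $    match u
  4  $ <B>        u v $      expand <B> ::= <K> v <B>
  5  $ <B> v <K>  u v $      expand <K> ::= u
  6  $ <B> v u    u v $      match u
  7  $ <B> v      v $        match v
  8  $ <B>        $          expand <B> ::= ε
Accept reached after 8 steps.

8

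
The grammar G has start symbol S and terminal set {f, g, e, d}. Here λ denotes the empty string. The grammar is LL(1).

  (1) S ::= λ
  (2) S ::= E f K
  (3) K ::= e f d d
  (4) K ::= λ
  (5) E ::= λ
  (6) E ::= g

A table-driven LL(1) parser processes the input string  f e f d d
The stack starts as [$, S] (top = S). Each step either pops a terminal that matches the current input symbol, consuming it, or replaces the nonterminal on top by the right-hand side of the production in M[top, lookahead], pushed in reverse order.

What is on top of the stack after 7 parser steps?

d

     Stack      Input        Action
  1  $ S        f e f d d $  expand S ::= E f K
  2  $ K f E    f e f d d $  expand E ::= λ
  3  $ K f      f e f d d $  match f
  4  $ K        e f d d $    expand K ::= e f d d
  5  $ d d f e  e f d d $    match e
  6  $ d d f    f d d $      match f
  7  $ d d      d d $        match d
Stack after step 7: $ d (top = d).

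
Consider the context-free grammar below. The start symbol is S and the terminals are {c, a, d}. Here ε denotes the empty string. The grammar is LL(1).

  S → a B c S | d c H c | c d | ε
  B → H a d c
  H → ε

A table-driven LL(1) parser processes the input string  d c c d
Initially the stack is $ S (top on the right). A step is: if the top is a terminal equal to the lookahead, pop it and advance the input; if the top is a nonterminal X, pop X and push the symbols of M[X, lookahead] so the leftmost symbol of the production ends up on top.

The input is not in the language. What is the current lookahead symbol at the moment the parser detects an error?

d

step 1: stack=$ S  input=d c c d $  — expand S → d c H c
step 2: stack=$ c H c d  input=d c c d $  — match d
step 3: stack=$ c H c  input=c c d $  — match c
step 4: stack=$ c H  input=c d $  — expand H → ε
step 5: stack=$ c  input=c d $  — match c
step 6: stack=$  input=d $  — error: stack empty but input remains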